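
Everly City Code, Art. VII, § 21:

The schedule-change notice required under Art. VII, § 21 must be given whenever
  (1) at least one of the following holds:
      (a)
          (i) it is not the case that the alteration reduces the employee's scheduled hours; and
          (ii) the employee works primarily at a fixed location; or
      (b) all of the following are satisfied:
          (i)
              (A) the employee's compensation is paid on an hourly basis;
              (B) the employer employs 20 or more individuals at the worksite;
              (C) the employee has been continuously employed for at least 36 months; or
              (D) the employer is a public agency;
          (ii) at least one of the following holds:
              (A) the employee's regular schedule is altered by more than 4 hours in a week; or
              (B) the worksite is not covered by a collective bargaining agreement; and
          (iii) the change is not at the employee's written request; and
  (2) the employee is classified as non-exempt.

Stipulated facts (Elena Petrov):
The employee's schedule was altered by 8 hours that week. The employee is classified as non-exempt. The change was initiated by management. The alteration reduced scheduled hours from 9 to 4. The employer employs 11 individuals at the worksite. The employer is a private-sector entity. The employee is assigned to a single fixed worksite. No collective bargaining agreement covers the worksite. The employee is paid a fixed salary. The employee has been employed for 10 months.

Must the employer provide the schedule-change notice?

No — not required.

(i) not (hours reduced) — not met.
(ii) fixed location — holds.
(a) = F AND T = false.
(A) hourly-paid — fails.
(B) ≥ 20 at site — not met.
(C) tenure ≥ 36 mo. — not satisfied.
(D) public agency — not satisfied.
So (i) is not satisfied (F OR F OR F OR F).
(A) schedule shift > 4h — holds.
(B) no CBA — satisfied.
(ii): T OR T → true.
(iii) not employee-requested — satisfied.
So (b) is not satisfied (F AND T AND T).
So (1) is not satisfied (F OR F).
(2) non-exempt — satisfied.
Overall = F AND T = false.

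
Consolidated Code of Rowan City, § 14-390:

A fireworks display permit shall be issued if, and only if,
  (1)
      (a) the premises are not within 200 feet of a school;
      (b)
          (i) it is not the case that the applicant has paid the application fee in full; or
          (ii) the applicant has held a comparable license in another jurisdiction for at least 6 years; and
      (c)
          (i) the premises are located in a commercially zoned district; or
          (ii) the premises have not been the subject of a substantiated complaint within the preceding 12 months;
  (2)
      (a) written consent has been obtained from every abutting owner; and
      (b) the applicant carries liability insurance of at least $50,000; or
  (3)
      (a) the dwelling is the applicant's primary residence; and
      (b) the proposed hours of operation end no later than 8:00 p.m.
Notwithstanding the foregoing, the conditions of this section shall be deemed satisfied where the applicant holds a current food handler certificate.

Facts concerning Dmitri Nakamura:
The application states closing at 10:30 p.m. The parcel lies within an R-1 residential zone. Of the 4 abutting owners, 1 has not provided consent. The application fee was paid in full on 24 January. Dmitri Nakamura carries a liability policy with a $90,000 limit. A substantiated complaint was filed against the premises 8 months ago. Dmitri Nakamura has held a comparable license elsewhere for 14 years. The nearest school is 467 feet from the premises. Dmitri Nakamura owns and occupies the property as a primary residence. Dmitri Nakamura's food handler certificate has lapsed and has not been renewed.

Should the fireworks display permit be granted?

(a) ≥200 ft from school — holds.
(i) not (fee paid) — fails.
(ii) prior license ≥ 6 yr — satisfied.
So (b) is satisfied (F OR T).
(i) commercially zoned — not satisfied.
(ii) no complaint in 12 mo. — fails.
(c) = F OR F = false.
So (1) is not satisfied (T AND T AND F).
(a) all abutters consent — not met.
(b) insurance ≥ $50,000 — satisfied.
(2) = F AND T = false.
(a) primary residence — satisfied.
(b) closes by 8 p.m. — not met.
(3): T AND F → false.
Overall = F OR F OR F = false.
Exception (food handler cert.) — not satisfied.
Result: main false OR exception false → false.

No — denied.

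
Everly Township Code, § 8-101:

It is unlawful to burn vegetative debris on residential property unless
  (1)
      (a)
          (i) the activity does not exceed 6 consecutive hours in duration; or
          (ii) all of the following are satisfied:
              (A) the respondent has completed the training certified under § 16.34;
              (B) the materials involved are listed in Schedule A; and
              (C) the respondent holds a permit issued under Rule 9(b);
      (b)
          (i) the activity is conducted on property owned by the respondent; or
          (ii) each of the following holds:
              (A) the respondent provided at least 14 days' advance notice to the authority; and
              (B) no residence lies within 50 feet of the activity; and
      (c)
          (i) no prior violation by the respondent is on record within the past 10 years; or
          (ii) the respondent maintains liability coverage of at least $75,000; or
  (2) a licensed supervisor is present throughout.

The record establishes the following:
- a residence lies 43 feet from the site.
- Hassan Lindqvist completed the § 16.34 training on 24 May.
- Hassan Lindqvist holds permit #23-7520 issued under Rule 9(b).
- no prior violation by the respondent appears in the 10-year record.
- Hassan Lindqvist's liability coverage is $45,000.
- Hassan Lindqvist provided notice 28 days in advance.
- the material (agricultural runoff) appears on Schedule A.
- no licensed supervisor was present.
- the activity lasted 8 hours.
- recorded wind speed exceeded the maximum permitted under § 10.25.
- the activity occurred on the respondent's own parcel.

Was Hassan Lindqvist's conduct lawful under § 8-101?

Yes — lawful.

(i) ≤ 6 hrs duration — not met.
(A) training certified — satisfied.
(B) Schedule A material — satisfied.
(C) holds permit — met.
So (ii) is satisfied (T AND T AND T).
(a) = F OR T = true.
(i) own property — holds.
(A) ≥14 days' notice — holds.
(B) no residence in 50 ft — fails.
(ii): T AND F → false.
(b) = T OR F = true.
(i) no prior violation — holds.
(ii) coverage ≥ $75,000 — not satisfied.
(c): T OR F → true.
(1): T AND T AND T → true.
(2) supervisor present — not met.
Overall = T OR F = true.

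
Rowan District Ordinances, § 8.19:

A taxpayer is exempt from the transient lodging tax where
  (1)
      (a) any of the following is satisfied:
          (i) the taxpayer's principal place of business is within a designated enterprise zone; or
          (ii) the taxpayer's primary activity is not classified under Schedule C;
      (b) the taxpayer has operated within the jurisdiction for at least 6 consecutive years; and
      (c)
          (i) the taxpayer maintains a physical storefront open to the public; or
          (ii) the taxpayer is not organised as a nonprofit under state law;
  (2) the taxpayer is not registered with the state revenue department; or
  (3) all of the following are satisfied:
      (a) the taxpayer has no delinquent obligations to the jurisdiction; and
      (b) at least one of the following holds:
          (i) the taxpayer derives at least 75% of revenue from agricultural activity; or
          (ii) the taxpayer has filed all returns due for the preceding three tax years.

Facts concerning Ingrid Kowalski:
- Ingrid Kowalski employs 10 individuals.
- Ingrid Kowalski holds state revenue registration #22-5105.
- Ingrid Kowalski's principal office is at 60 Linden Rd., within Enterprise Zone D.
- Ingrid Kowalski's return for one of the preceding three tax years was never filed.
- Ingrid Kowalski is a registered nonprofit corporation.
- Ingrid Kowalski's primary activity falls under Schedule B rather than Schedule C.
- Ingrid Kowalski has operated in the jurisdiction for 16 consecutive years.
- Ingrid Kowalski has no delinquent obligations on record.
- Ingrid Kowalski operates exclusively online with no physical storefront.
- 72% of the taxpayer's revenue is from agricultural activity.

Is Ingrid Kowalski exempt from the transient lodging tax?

(i) in enterprise zone — satisfied.
(ii) not (Schedule C activity) — holds.
So (a) is satisfied (T OR T).
(b) ≥ 6 yrs in jurisdiction — satisfied.
(i) has storefront — fails.
(ii) not (nonprofit) — not satisfied.
(c): F OR F → false.
(1) = T AND T AND F = false.
(2) not (state-registered) — not satisfied.
(a) no delinquency — met.
(i) ≥75% agricultural — not met.
(ii) returns current — not satisfied.
So (b) is not satisfied (F OR F).
So (3) is not satisfied (T AND F).
Overall = F OR F OR F = false.

No — not exempt.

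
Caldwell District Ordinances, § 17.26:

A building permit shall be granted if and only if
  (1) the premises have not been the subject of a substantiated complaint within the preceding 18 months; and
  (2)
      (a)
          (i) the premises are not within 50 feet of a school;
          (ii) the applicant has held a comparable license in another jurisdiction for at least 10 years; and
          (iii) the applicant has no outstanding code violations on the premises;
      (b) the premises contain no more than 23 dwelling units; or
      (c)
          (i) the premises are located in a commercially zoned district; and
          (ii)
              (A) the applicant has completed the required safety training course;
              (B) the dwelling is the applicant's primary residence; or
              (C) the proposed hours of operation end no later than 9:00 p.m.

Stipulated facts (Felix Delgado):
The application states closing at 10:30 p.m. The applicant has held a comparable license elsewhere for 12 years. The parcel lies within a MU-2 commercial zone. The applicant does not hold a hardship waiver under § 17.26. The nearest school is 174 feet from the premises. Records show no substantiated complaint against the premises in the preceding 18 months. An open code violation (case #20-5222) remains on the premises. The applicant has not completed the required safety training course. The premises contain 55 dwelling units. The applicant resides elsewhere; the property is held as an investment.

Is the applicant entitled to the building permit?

No — denied.

(1) no complaint in 18 mo. — satisfied.
(i) ≥50 ft from school — holds.
(ii) prior license ≥ 10 yr — holds.
(iii) no code violations — not met.
So (a) is not satisfied (T AND T AND F).
(b) ≤ 23 units — not met.
(i) commercially zoned — satisfied.
(A) safety training — fails.
(B) primary residence — not met.
(C) closes by 9 p.m. — fails.
(ii): F OR F OR F → false.
So (c) is not satisfied (T AND F).
(2): F OR F OR F → false.
Overall = T AND F = false.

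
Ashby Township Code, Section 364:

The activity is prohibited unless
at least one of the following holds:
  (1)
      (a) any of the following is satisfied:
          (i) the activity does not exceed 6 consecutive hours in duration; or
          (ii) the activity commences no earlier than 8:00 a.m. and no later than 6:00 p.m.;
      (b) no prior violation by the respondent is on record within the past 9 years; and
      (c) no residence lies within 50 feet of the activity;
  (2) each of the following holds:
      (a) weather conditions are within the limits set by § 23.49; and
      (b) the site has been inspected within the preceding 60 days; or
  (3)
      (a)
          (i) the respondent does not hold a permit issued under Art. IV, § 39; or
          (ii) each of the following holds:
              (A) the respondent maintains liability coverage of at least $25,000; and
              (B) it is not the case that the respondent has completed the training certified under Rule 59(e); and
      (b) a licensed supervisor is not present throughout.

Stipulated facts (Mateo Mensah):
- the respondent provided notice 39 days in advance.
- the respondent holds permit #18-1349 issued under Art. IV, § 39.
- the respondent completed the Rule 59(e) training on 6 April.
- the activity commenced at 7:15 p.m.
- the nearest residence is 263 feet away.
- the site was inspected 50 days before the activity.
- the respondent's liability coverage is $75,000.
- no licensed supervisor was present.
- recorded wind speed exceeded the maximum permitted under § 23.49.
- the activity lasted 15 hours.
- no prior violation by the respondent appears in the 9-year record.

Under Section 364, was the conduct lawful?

No — unlawful.

(i) ≤ 6 hrs duration — not satisfied.
(ii) start within hours — not satisfied.
(a) = F OR F = false.
(b) no prior violation — holds.
(c) no residence in 50 ft — holds.
(1) = F AND T AND T = false.
(a) weather ok — not met.
(b) site inspected — satisfied.
(2) = F AND T = false.
(i) not (holds permit) — not met.
(A) coverage ≥ $25,000 — holds.
(B) not (training certified) — not satisfied.
(ii): T AND F → false.
(a) = F OR F = false.
(b) not (supervisor present) — satisfied.
(3): F AND T → false.
Overall: F OR F OR F → false.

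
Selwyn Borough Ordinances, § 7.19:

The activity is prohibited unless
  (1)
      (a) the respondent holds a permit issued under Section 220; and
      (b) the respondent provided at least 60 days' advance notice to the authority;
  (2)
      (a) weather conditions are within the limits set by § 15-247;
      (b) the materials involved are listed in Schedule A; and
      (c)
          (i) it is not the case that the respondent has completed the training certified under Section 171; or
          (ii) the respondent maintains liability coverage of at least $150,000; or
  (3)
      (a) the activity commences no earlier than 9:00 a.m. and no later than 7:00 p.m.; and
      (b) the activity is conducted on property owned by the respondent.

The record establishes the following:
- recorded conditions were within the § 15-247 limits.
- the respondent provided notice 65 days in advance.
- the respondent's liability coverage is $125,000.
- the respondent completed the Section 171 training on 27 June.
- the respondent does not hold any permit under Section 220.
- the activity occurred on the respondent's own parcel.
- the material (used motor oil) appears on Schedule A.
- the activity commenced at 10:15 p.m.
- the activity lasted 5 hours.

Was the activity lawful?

(a) holds permit — not met.
(b) ≥60 days' notice — satisfied.
(1): F AND T → false.
(a) weather ok — holds.
(b) Schedule A material — satisfied.
(i) not (training certified) — not met.
(ii) coverage ≥ $150,000 — not satisfied.
(c): F OR F → false.
(2): T AND T AND F → false.
(a) start within hours — not met.
(b) own property — satisfied.
(3): F AND T → false.
Overall: F OR F OR F → false.

No — unlawful.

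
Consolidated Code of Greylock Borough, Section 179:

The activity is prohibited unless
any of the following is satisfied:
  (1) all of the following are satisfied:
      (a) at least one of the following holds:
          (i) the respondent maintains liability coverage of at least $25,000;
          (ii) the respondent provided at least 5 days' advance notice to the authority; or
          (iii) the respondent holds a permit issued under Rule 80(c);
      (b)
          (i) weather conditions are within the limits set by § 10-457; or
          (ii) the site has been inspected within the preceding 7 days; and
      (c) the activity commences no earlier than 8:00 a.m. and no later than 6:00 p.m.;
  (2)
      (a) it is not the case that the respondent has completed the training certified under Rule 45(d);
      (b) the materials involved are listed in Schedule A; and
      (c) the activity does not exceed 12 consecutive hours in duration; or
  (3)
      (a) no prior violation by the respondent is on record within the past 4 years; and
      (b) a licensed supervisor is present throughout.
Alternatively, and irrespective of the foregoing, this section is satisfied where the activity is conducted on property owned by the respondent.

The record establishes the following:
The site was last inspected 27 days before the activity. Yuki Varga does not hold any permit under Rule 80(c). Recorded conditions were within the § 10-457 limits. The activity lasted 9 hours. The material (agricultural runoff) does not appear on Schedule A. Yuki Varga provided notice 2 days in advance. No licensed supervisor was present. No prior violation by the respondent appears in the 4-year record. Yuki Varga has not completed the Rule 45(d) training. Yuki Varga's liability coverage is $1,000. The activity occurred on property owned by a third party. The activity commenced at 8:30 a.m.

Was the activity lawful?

(i) coverage ≥ $25,000 — not satisfied.
(ii) ≥5 days' notice — not met.
(iii) holds permit — not met.
(a): F OR F OR F → false.
(i) weather ok — satisfied.
(ii) site inspected — not met.
(b): T OR F → true.
(c) start within hours — satisfied.
So (1) is not satisfied (F AND T AND T).
(a) not (training certified) — met.
(b) Schedule A material — not satisfied.
(c) ≤ 12 hrs duration — met.
(2) = T AND F AND T = false.
(a) no prior violation — satisfied.
(b) supervisor present — not satisfied.
(3): T AND F → false.
Overall = F OR F OR F = false.
Exception (own property) — not satisfied.
Result: main false OR exception false → false.

No — unlawful.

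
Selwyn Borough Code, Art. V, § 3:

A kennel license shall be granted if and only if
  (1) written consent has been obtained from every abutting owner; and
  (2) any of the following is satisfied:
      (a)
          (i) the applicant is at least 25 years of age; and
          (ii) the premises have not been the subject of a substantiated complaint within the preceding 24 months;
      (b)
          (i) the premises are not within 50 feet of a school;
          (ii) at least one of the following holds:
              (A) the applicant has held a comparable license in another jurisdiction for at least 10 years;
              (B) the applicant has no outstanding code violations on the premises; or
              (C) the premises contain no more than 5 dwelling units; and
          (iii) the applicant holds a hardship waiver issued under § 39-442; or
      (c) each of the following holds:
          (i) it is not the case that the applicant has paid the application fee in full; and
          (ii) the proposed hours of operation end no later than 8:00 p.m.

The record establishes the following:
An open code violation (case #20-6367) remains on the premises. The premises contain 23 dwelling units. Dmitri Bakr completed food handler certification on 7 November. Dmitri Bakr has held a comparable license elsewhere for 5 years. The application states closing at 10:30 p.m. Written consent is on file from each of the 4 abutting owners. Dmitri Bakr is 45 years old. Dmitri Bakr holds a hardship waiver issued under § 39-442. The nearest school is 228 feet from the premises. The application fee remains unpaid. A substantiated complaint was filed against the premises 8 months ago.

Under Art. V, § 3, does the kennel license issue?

No — denied.

(1) all abutters consent — holds.
(i) age ≥ 25 — holds.
(ii) no complaint in 24 mo. — not satisfied.
So (a) is not satisfied (T AND F).
(i) ≥50 ft from school — satisfied.
(A) prior license ≥ 10 yr — fails.
(B) no code violations — not satisfied.
(C) ≤ 5 units — not met.
So (ii) is not satisfied (F OR F OR F).
(iii) hardship waiver — satisfied.
(b): T AND F AND T → false.
(i) not (fee paid) — holds.
(ii) closes by 8 p.m. — fails.
(c): T AND F → false.
So (2) is not satisfied (F OR F OR F).
So Overall is not satisfied (T AND F).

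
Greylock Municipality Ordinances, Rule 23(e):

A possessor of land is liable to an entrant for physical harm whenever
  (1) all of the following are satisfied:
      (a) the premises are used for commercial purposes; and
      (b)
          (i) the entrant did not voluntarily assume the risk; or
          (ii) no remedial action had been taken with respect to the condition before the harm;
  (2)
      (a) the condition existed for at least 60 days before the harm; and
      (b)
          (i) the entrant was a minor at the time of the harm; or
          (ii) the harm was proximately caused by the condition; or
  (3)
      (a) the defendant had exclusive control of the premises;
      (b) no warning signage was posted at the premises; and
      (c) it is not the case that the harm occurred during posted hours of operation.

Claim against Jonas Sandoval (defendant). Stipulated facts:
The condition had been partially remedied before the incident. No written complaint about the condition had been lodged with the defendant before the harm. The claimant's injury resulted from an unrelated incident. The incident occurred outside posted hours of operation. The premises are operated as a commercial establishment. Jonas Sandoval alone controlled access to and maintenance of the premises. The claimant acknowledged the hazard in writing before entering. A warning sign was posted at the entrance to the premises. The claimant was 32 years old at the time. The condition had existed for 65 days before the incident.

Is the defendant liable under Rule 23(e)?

(a) commercial use — holds.
(i) no assumed risk — not satisfied.
(ii) no remedial action — not satisfied.
So (b) is not satisfied (F OR F).
(1): T AND F → false.
(a) condition ≥60 days old — satisfied.
(i) entrant a minor — not satisfied.
(ii) proximate cause — not met.
(b): F OR F → false.
So (2) is not satisfied (T AND F).
(a) exclusive control — satisfied.
(b) no signage posted — not met.
(c) not (during posted hours) — met.
(3): T AND F AND T → false.
So Overall is not satisfied (F OR F OR F).

No — not liable.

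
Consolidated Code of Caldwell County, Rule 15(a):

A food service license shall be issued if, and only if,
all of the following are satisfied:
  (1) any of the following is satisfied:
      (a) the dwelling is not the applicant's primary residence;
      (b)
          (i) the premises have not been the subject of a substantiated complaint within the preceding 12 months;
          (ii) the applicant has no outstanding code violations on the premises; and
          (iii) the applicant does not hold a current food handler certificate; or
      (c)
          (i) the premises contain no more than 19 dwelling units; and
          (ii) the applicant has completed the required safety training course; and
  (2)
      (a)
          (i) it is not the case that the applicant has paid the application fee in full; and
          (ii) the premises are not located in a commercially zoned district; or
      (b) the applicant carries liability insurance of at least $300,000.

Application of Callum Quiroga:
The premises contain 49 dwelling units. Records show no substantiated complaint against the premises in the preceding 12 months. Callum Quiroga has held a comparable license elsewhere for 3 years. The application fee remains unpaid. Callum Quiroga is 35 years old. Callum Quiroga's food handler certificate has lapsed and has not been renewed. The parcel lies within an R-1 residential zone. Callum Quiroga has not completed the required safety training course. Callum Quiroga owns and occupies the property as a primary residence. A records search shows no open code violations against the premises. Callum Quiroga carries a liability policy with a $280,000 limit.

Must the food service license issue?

Yes — granted.

(a) not (primary residence) — fails.
(i) no complaint in 12 mo. — holds.
(ii) no code violations — holds.
(iii) not (food handler cert.) — satisfied.
So (b) is satisfied (T AND T AND T).
(i) ≤ 19 units — fails.
(ii) safety training — not satisfied.
So (c) is not satisfied (F AND F).
(1) = F OR T OR F = true.
(i) not (fee paid) — satisfied.
(ii) not (commercially zoned) — holds.
So (a) is satisfied (T AND T).
(b) insurance ≥ $300,000 — fails.
(2): T OR F → true.
Overall: T AND T → true.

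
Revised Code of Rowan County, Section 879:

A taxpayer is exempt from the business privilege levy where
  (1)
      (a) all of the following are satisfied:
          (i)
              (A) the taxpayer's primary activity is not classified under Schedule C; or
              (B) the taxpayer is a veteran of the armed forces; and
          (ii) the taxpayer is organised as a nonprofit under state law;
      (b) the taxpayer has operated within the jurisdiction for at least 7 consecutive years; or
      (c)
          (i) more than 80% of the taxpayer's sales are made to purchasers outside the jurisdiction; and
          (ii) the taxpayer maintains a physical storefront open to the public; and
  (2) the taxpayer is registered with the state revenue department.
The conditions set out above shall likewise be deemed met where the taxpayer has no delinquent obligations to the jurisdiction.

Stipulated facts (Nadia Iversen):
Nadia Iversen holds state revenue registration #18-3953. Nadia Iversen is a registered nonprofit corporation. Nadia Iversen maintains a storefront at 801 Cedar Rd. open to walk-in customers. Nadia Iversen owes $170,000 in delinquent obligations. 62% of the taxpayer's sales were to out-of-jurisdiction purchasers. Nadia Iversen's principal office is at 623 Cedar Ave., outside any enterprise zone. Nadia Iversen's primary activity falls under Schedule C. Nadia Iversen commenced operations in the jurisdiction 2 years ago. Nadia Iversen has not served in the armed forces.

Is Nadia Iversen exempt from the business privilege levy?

No — not exempt.

(A) not (Schedule C activity) — not met.
(B) veteran — fails.
(i): F OR F → false.
(ii) nonprofit — met.
(a): F AND T → false.
(b) ≥ 7 yrs in jurisdiction — not satisfied.
(i) >80% out-of-jur. sales — not satisfied.
(ii) has storefront — satisfied.
(c) = F AND T = false.
So (1) is not satisfied (F OR F OR F).
(2) state-registered — satisfied.
So Overall is not satisfied (F AND T).
Exception (no delinquency) — not satisfied.
Result: main false OR exception false → false.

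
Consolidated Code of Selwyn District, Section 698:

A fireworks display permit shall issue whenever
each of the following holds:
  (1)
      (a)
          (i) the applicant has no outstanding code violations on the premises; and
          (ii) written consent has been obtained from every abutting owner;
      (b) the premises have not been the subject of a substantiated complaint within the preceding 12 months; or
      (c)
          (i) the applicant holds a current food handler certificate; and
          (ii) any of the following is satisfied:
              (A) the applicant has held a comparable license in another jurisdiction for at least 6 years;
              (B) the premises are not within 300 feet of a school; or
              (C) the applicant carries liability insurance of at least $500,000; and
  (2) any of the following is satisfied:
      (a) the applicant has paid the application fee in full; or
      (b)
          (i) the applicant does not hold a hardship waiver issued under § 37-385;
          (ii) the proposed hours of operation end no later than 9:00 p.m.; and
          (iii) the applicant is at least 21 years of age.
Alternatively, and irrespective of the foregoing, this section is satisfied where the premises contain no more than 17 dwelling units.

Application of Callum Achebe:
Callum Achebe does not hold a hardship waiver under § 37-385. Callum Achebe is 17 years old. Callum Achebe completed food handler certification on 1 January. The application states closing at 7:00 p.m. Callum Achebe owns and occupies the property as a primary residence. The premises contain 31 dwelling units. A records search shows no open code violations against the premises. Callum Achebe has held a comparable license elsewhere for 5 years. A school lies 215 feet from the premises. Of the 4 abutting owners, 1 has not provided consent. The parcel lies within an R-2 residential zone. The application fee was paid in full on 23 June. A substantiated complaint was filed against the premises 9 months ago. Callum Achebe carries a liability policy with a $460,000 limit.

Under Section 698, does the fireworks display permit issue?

No — denied.

(i) no code violations — holds.
(ii) all abutters consent — not met.
(a) = T AND F = false.
(b) no complaint in 12 mo. — not satisfied.
(i) food handler cert. — met.
(A) prior license ≥ 6 yr — not met.
(B) ≥300 ft from school — not satisfied.
(C) insurance ≥ $500,000 — not satisfied.
(ii) = F OR F OR F = false.
(c): T AND F → false.
(1): F OR F OR F → false.
(a) fee paid — satisfied.
(i) not (hardship waiver) — holds.
(ii) closes by 9 p.m. — satisfied.
(iii) age ≥ 21 — not met.
So (b) is not satisfied (T AND T AND F).
(2): T OR F → true.
Overall = F AND T = false.
Exception (≤ 17 units) — not satisfied.
Result: main false OR exception false → false.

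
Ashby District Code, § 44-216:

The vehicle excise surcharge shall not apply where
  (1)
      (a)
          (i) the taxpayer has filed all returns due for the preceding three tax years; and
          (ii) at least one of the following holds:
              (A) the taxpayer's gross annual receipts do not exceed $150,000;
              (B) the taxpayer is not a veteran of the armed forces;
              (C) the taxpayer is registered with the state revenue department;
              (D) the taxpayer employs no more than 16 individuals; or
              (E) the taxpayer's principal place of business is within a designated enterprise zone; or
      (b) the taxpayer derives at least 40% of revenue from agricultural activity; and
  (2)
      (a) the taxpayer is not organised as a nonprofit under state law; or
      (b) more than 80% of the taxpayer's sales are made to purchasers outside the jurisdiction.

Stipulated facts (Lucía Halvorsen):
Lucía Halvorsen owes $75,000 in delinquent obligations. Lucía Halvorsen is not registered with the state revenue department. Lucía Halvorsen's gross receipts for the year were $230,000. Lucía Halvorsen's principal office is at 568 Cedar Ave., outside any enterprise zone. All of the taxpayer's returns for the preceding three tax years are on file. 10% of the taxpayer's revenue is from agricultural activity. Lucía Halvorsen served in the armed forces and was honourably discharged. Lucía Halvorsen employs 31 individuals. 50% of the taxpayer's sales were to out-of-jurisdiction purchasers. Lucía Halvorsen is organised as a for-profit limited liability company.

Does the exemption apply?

(i) returns current — met.
(A) receipts ≤ $150,000 — not satisfied.
(B) not (veteran) — not met.
(C) state-registered — not met.
(D) ≤ 16 employees — not satisfied.
(E) in enterprise zone — not met.
So (ii) is not satisfied (F OR F OR F OR F OR F).
So (a) is not satisfied (T AND F).
(b) ≥40% agricultural — not met.
(1) = F OR F = false.
(a) not (nonprofit) — holds.
(b) >80% out-of-jur. sales — fails.
(2) = T OR F = true.
Overall: F AND T → false.

No — not exempt.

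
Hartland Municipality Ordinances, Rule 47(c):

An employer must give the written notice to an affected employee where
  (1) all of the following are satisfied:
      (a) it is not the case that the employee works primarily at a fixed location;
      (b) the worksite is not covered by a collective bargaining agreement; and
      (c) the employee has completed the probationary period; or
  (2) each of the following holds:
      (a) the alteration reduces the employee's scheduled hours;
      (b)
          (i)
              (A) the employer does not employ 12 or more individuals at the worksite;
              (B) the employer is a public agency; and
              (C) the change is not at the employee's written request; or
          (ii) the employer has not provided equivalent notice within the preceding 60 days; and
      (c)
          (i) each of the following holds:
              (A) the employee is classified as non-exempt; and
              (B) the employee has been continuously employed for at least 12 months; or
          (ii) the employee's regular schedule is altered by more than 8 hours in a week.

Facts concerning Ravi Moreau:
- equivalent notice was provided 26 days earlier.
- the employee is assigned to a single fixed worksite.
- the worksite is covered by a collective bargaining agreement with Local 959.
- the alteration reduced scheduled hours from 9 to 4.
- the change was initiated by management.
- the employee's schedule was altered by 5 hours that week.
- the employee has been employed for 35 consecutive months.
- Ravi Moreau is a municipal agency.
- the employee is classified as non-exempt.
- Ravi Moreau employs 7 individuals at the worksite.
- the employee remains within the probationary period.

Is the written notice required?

Yes — required.

(a) not (fixed location) — fails.
(b) no CBA — not met.
(c) past probation — fails.
(1): F AND F AND F → false.
(a) hours reduced — met.
(A) not (≥ 12 at site) — met.
(B) public agency — met.
(C) not employee-requested — holds.
So (i) is satisfied (T AND T AND T).
(ii) no recent notice — not met.
(b) = T OR F = true.
(A) non-exempt — holds.
(B) tenure ≥ 12 mo. — satisfied.
(i): T AND T → true.
(ii) schedule shift > 8h — not satisfied.
So (c) is satisfied (T OR F).
(2): T AND T AND T → true.
So Overall is satisfied (F OR T).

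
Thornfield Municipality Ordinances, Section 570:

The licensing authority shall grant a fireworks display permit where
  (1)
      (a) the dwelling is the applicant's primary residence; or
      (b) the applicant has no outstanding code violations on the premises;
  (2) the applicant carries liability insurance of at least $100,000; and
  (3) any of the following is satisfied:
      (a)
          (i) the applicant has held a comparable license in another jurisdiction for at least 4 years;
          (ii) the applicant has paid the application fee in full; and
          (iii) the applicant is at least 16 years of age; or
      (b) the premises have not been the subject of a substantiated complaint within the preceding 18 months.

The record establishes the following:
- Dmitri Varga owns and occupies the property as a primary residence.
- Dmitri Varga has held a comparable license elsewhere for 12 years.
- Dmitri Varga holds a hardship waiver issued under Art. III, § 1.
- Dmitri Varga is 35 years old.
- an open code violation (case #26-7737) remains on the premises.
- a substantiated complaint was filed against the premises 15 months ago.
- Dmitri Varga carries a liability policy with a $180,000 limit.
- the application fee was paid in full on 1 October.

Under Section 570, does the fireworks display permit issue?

(a) primary residence — satisfied.
(b) no code violations — fails.
(1): T OR F → true.
(2) insurance ≥ $100,000 — holds.
(i) prior license ≥ 4 yr — met.
(ii) fee paid — satisfied.
(iii) age ≥ 16 — holds.
So (a) is satisfied (T AND T AND T).
(b) no complaint in 18 mo. — not satisfied.
(3): T OR F → true.
Overall: T AND T AND T → true.

Yes — granted.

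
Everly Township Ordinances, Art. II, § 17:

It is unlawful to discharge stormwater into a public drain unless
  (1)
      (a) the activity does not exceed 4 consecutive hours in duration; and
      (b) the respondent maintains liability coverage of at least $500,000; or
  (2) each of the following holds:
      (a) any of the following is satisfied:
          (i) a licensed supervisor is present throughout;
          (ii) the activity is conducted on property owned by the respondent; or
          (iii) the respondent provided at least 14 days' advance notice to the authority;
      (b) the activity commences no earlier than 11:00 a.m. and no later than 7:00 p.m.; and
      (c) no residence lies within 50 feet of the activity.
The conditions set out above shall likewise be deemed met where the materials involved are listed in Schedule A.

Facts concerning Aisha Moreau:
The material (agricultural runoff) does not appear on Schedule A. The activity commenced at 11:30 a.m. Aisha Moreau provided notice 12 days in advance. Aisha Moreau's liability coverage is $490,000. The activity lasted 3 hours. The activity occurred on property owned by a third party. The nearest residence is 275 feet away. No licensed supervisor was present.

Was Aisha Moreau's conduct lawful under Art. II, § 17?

No — unlawful.

(a) ≤ 4 hrs duration — met.
(b) coverage ≥ $500,000 — not satisfied.
(1) = T AND F = false.
(i) supervisor present — not met.
(ii) own property — not met.
(iii) ≥14 days' notice — not met.
(a): F OR F OR F → false.
(b) start within hours — holds.
(c) no residence in 50 ft — holds.
So (2) is not satisfied (F AND T AND T).
So Overall is not satisfied (F OR F).
Exception (Schedule A material) — not satisfied.
Result: main false OR exception false → false.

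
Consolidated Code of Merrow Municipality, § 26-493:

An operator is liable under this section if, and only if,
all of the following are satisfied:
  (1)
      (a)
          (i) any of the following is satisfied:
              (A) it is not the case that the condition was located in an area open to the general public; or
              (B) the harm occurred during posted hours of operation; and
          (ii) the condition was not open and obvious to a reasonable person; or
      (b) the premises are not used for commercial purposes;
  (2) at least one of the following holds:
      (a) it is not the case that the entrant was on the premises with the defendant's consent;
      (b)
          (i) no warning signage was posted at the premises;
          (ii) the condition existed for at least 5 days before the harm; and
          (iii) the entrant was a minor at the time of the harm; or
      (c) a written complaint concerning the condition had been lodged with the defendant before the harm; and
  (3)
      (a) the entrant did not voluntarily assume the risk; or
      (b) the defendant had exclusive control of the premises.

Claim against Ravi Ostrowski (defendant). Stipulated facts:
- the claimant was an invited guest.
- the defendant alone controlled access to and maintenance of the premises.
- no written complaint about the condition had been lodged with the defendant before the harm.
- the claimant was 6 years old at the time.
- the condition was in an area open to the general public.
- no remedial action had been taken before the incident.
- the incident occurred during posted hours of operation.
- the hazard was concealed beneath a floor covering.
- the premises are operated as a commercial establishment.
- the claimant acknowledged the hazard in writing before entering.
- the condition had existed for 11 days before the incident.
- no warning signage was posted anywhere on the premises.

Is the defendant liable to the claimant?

Yes — liable.

(A) not (public area) — fails.
(B) during posted hours — satisfied.
(i): F OR T → true.
(ii) not open/obvious — met.
(a) = T AND T = true.
(b) not (commercial use) — fails.
(1): T OR F → true.
(a) not (consent to enter) — fails.
(i) no signage posted — holds.
(ii) condition ≥5 days old — met.
(iii) entrant a minor — satisfied.
So (b) is satisfied (T AND T AND T).
(c) complaint lodged — not satisfied.
So (2) is satisfied (F OR T OR F).
(a) no assumed risk — not satisfied.
(b) exclusive control — met.
(3) = F OR T = true.
Overall: T AND T AND T → true.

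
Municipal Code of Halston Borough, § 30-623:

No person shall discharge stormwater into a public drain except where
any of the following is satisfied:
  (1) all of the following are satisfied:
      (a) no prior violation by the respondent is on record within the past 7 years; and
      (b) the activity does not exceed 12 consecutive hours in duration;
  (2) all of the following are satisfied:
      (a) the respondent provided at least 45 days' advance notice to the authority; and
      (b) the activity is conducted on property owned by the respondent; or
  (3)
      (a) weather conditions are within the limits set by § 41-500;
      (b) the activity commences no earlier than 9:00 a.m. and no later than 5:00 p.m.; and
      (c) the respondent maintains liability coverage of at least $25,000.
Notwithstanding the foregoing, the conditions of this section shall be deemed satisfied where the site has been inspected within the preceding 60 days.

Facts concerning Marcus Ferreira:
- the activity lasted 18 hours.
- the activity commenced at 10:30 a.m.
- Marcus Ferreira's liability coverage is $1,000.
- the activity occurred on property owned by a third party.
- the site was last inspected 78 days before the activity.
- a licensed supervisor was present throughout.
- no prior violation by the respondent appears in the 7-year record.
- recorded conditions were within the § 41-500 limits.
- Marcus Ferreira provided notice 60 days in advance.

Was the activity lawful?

(a) no prior violation — holds.
(b) ≤ 12 hrs duration — not met.
(1) = T AND F = false.
(a) ≥45 days' notice — met.
(b) own property — fails.
So (2) is not satisfied (T AND F).
(a) weather ok — met.
(b) start within hours — met.
(c) coverage ≥ $25,000 — not satisfied.
(3): T AND T AND F → false.
Overall = F OR F OR F = false.
Exception (site inspected) — not satisfied.
Result: main false OR exception false → false.

No — unlawful.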